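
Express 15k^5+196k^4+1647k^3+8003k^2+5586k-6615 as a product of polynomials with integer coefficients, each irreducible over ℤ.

By the rational root theorem, k = 3/5 is a root, so (5k-3) divides it; the quotient is 3k^4+41k^3+354k^2+1813k+2205.
Next, k = -5/3 is a root, so (3k+5) divides it; the quotient is k^3+12k^2+98k+441.
Continuing, k = -7 is a root, so (k+7) divides it; the quotient is k^2+5k+63.
The quadratic k^2+5k+63 has discriminant -227 < 0 and is irreducible over ℤ.

(3k+5)(5k-3)(k+7)(k^2+5k+63)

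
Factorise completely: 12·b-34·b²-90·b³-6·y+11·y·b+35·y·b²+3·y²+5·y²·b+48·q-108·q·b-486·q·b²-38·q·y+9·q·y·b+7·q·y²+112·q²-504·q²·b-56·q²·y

Group: y·(-56·q²+7·q·y-54·q·b-24·q+5·y·b+3·y-10·b²-6·b) + (9·b-2)·(-56·q²+7·q·y-54·q·b-24·q+5·y·b+3·y-10·b²-6·b); both groups contain (-56·q²+7·q·y-54·q·b-24·q+5·y·b+3·y-10·b²-6·b), so (y+9·b-2) is a factor with cofactor -56·q²+7·q·y-54·q·b-24·q+5·y·b+3·y-10·b²-6·b.
The cofactor groups again: -56·q²+7·q·y-54·q·b-24·q+5·y·b+3·y-10·b²-6·b = -8·q·(7·q+5·b+3) + (y-2·b)·(7·q+5·b+3); both groups contain (7·q+5·b+3), giving -(8·q-y+2·b)·(7·q+5·b+3).

-(8·q-y+2·b)·(7·q+5·b+3)·(y+9·b-2)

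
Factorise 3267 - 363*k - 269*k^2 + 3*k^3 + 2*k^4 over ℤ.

(2*k + 9)*(k + 11)*(k - 11)*(k - 3)

By the rational root theorem, k = 3 is a root, so (k - 3) is a factor; dividing leaves 2*k^3 + 9*k^2 - 242*k - 1089.
Continuing, k = -9/2 is a root, so (2*k + 9) is a factor; dividing leaves k^2 - 121.
The remaining quadratic factors as (k - 11)(k + 11).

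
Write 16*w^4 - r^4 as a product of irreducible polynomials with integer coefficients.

(2*w - r)*(2*w + r)*(4*w^2 + r^2)

Write as (4*w^2)² − (r^2)², then factor 4*w^2 - r^2 once more.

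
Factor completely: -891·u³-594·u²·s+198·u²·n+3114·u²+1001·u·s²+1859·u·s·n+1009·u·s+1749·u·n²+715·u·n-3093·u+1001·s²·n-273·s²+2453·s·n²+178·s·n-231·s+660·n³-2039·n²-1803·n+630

Group: 11·u·(-81·u²-54·u·s+99·u·n+261·u+91·s²+223·s·n+77·s+60·n²-169·n-210) + (11·n-3)·(-81·u²-54·u·s+99·u·n+261·u+91·s²+223·s·n+77·s+60·n²-169·n-210); both groups contain (-81·u²-54·u·s+99·u·n+261·u+91·s²+223·s·n+77·s+60·n²-169·n-210), so (11·u+11·n-3) is a factor with cofactor -81·u²-54·u·s+99·u·n+261·u+91·s²+223·s·n+77·s+60·n²-169·n-210.
The cofactor groups again: -81·u²-54·u·s+99·u·n+261·u+91·s²+223·s·n+77·s+60·n²-169·n-210 = -9·u·(9·u+13·s+4·n-15) + (7·s+15·n+14)·(9·u+13·s+4·n-15); both groups contain (9·u+13·s+4·n-15), giving -(9·u-7·s-15·n-14)·(9·u+13·s+4·n-15).

-(9·u-7·s-15·n-14)·(11·u+11·n-3)·(9·u+13·s+4·n-15)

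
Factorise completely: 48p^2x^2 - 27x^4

Every term has a factor of 3x^2. Then 16p^2 - 9x^2 = (4p)² − (3x)².

3x^2(4p + 3x)(4p - 3x)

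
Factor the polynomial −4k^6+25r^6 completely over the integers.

−(2k^3+5r^3)(2k^3−5r^3)

Recognize a difference of squares with the parts 5r^3 and 2k^3.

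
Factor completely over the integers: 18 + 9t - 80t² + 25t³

By the rational root theorem, t = 3/5 is a root, so (5t - 3) divides it; the quotient is 5t² - 13t - 6.
The remaining quadratic factors as (t - 3)(5t + 2).

(5t + 2)(5t - 3)(t - 3)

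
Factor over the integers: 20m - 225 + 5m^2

Pull out the common factor 5, then factor the remaining trinomial.

5(m + 9)(m - 5)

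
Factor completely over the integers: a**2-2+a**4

Substitute u = a**2 to get a quadratic in u, then factor.
a**2-1 is a difference of squares.
a**2+2 is irreducible over ℤ (always positive, so no real roots).

(a+1)·(a-1)·(a**2+2)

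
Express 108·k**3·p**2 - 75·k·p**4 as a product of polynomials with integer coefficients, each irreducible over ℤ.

3·k·p**2·(6·k + 5·p)·(6·k - 5·p)

Pull out the common factor 3·k·p**2; 36·k**2 - 25·p**2 is a difference of squares.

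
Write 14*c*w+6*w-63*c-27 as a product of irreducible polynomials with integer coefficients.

(2*w-9)*(7*c+3)

Group as (14*c*w-63*c) + (6*w-27) = 7*c*(2*w-9) + 3*(2*w-9).
Both groups share the factor (2*w-9).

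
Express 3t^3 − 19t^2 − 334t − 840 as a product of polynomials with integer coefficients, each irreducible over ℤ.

(3t + 14)(t + 4)(t − 15)

Trying the rational-root candidates, t = 15 is a root, so (t − 15) is a factor; dividing leaves 3t^2 + 26t + 56.
The remaining quadratic factors as (t + 4)(3t + 14).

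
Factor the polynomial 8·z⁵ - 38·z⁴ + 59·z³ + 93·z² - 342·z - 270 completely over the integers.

(2·z + 3)·(4·z + 3)·(z - 3)·(z² - 4·z + 10)

Among the possible rational roots, z = 3 is a root, so (z - 3) divides it; the quotient is 8·z⁴ - 14·z³ + 17·z² + 144·z + 90.
Continuing, z = -3/4 is a root, so (4·z + 3) divides it; the quotient is 2·z³ - 5·z² + 8·z + 30.
Next, z = -3/2 is a root, so (2·z + 3) divides it; the quotient is z² - 4·z + 10.
The quadratic z² - 4·z + 10 has discriminant -24 < 0 and is irreducible over ℤ.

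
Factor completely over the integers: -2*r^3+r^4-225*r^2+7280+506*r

(r+14)*(r+5)*(r-13)*(r-8)

Testing divisors of the constant over divisors of the leading coefficient, r = -5 is a root, so (r+5) is a factor; dividing leaves r^3-7*r^2-190*r+1456.
Then r = 8 is a root, so (r-8) divides it; the quotient is r^2+r-182.
The remaining quadratic factors as (r-13)(r+14).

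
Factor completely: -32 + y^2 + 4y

(y + 8)(y - 4)

Two integers with product -32 and sum 4 are -4 and 8.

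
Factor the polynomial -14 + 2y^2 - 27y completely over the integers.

(2y + 1)(y - 14)

Need a pair with product 2·(-14) = -28 and sum -27: that's 1 and -28.
Split the middle term: 2y^2 + y - 28y - 14 = y(2y + 1) - 14(2y + 1).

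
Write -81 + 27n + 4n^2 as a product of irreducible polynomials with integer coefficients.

Need a pair with product 4·(-81) = -324 and sum 27: that's 36 and -9.
Split the middle term: 4n^2 + 36n - 9n - 81 = 4n(n + 9) - 9(n + 9).

(4n - 9)(n + 9)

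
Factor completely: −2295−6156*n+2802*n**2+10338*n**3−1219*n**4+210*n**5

By the rational root theorem, n = −3/7 is a root, so (7*n+3) is a factor; dividing leaves 30*n**4−187*n**3+1557*n**2−267*n−765.
Continuing, n = 5/6 is a root, giving the factor (6*n−5) and quotient 5*n**3−27*n**2+237*n+153.
Continuing, n = −3/5 is a root, giving the factor (5*n+3) and quotient n**2−6*n+51.
The quadratic n**2−6*n+51 has discriminant −168 < 0 and is irreducible over ℤ.

(5*n+3)*(6*n−5)*(7*n+3)*(n**2−6*n+51)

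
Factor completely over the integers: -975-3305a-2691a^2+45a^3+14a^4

Testing divisors of the constant over divisors of the leading coefficient, a = -1/2 is a root, giving the factor (2a+1) and quotient 7a^3+19a^2-1355a-975.
Continuing, a = 13 is a root, giving the factor (a-13) and quotient 7a^2+110a+75.
The remaining quadratic factors as (7a+5)(a+15).

(2a+1)(7a+5)(a+15)(a-13)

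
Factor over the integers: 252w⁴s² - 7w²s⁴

Factor out 7w²s², leaving 36w² - s², which is a difference of two squares.

7s²w²(6w - s)(6w + s)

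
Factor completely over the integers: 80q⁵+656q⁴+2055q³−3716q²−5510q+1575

Trying the rational-root candidates, q = 9/5 is a root, giving the factor (5q−9) and quotient 16q⁴+160q³+699q²+515q−175.
Then q = −5/4 is a root, giving the factor (4q+5) and quotient 4q³+35q²+131q−35.
Next, q = 1/4 is a root, giving the factor (4q−1) and quotient q²+9q+35.
The quadratic q²+9q+35 has discriminant −59 < 0 and is irreducible over ℤ.

(4q+5)(4q−1)(5q−9)(q²+9q+35)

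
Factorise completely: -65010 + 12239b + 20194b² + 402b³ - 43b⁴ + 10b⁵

Testing divisors of the constant over divisors of the leading coefficient, b = -10 is a root, so (b + 10) is a factor; dividing leaves 10b⁴ - 143b³ + 1832b² + 1874b - 6501.
Continuing, b = -11/5 is a root, so (5b + 11) is a factor; dividing leaves 2b³ - 33b² + 439b - 591.
Continuing, b = 3/2 is a root, so (2b - 3) divides it; the quotient is b² - 15b + 197.
The quadratic b² - 15b + 197 has discriminant -563 < 0 and is irreducible over ℤ.

(2b - 3)(5b + 11)(b + 10)(b² - 15b + 197)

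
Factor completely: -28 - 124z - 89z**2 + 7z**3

Among the possible rational roots, z = 14 is a root, so (z - 14) is a factor; dividing leaves 7z**2 + 9z + 2.
The remaining quadratic factors as (7z + 2)(z + 1).

(7z + 2)(z + 1)(z - 14)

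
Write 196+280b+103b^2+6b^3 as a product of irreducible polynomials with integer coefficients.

(6b+7)(b+14)(b+2)

Trying the rational-root candidates, b = -7/6 is a root, giving the factor (6b+7) and quotient b^2+16b+28.
The remaining quadratic factors as (b+2)(b+14).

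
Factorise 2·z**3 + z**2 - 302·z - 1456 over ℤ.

(2·z + 13)·(z + 8)·(z - 14)

Trying the rational-root candidates, z = -13/2 is a root, giving the factor (2·z + 13) and quotient z**2 - 6·z - 112.
The remaining quadratic factors as (z + 8)(z - 14).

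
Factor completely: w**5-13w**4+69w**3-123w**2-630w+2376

Testing divisors of the constant over divisors of the leading coefficient, w = -3 is a root, so (w+3) divides it; the quotient is w**4-16w**3+117w**2-474w+792.
Next, w = 4 is a root, so (w-4) divides it; the quotient is w**3-12w**2+69w-198.
Continuing, w = 6 is a root, so (w-6) is a factor; dividing leaves w**2-6w+33.
The quadratic w**2-6w+33 has discriminant -96 < 0 and is irreducible over ℤ.

(w+3)(w-4)(w-6)(w**2-6w+33)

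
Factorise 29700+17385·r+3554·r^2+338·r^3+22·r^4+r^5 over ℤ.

Among the possible rational roots, r = −4 is a root, giving the factor (r+4) and quotient r^4+18·r^3+266·r^2+2490·r+7425.
Then r = −9 is a root, so (r+9) is a factor; dividing leaves r^3+9·r^2+185·r+825.
Then r = −5 is a root, so (r+5) is a factor; dividing leaves r^2+4·r+165.
The quadratic r^2+4·r+165 has discriminant −644 < 0 and is irreducible over ℤ.

(r+4)·(r+5)·(r+9)·(r^2+4·r+165)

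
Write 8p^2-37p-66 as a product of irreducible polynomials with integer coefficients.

(8p+11)(p-6)

Need a pair with product 8·(-66) = -528 and sum -37: that's 11 and -48.
Split the middle term: 8p^2+11p - 48p-66 = p(8p+11) - 6(8p+11).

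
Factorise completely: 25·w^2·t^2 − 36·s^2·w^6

Every term has a factor of w^2; factoring it out leaves −36·s^2·w^4 + 25·t^2.
Recognize a difference of squares with the parts 5·t and 6·s·w^2.

−w^2·(6·s·w^2 + 5·t)·(6·s·w^2 − 5·t)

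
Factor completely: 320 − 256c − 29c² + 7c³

Among the possible rational roots, c = −5 is a root, so (c + 5) divides it; the quotient is 7c² − 64c + 64.
The remaining quadratic factors as (7c − 8)(c − 8).

(7c − 8)(c + 5)(c − 8)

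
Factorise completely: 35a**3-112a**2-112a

Pull out the common factor 7a, then factor the remaining trinomial.

7a(5a+4)(a-4)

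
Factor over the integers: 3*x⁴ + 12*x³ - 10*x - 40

Group as (3*x⁴ - 10*x) + (12*x³ - 40) = x*(3*x³ - 10) + 4*(3*x³ - 10).
Both groups share the factor (3*x³ - 10).

(x + 4)*(3*x³ - 10)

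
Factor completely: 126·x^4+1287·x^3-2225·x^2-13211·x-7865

Testing divisors of the constant over divisors of the leading coefficient, x = -13/6 is a root, so (6·x+13) is a factor; dividing leaves 21·x^3+169·x^2-737·x-605.
Continuing, x = -11 is a root, so (x+11) divides it; the quotient is 21·x^2-62·x-55.
The remaining quadratic factors as (3·x-11)(7·x+5).

(3·x-11)·(6·x+13)·(7·x+5)·(x+11)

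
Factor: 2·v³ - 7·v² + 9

(2·v - 3)·(v + 1)·(v - 3)

Testing divisors of the constant over divisors of the leading coefficient, v = -1 is a root, giving the factor (v + 1) and quotient 2·v² - 9·v + 9.
The remaining quadratic factors as (v - 3)(2·v - 3).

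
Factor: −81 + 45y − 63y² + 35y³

(5y − 9)(7y² + 9)

Group as (35y³ + 45y) + (−63y² − 81) = 5y(7y² + 9) − 9(7y² + 9).
Both groups share the factor (7y² + 9).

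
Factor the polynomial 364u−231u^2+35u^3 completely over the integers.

Pull out the common factor 7u, then factor the remaining trinomial.

7u(5u−13)(u−4)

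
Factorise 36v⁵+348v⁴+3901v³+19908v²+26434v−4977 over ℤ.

(2v+9)(3v+7)(6v−1)(v²+3v+79)

Among the possible rational roots, v = −7/3 is a root, so (3v+7) divides it; the quotient is 12v⁴+88v³+1095v²+4081v−711.
Then v = 1/6 is a root, so (6v−1) divides it; the quotient is 2v³+15v²+185v+711.
Then v = −9/2 is a root, so (2v+9) divides it; the quotient is v²+3v+79.
The quadratic v²+3v+79 has discriminant −307 < 0 and is irreducible over ℤ.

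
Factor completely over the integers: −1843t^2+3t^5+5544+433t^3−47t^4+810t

By the rational root theorem, t = −4/3 is a root, so (3t+4) is a factor; dividing leaves t^4−17t^3+167t^2−837t+1386.
Continuing, t = 3 is a root, giving the factor (t−3) and quotient t^3−14t^2+125t−462.
Next, t = 6 is a root, giving the factor (t−6) and quotient t^2−8t+77.
The quadratic t^2−8t+77 has discriminant −244 < 0 and is irreducible over ℤ.

(3t+4)(t−3)(t−6)(t^2−8t+77)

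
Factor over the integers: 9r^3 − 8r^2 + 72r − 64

Group as (9r^3 + 72r) + (−8r^2 − 64) = 9r(r^2 + 8) − 8(r^2 + 8).
Both groups share the factor (r^2 + 8).

(9r − 8)(r^2 + 8)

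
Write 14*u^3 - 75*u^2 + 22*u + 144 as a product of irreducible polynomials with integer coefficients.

(2*u - 9)*(7*u + 8)*(u - 2)

Testing divisors of the constant over divisors of the leading coefficient, u = 2 is a root, so (u - 2) is a factor; dividing leaves 14*u^2 - 47*u - 72.
The remaining quadratic factors as (7*u + 8)(2*u - 9).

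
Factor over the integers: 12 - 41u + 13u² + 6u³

Testing divisors of the constant over divisors of the leading coefficient, u = -4 is a root, so (u + 4) is a factor; dividing leaves 6u² - 11u + 3.
The remaining quadratic factors as (2u - 3)(3u - 1).

(2u - 3)(3u - 1)(u + 4)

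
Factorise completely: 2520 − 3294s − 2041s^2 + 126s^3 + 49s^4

(7s + 15)(7s − 4)(s + 7)(s − 6)

By the rational root theorem, s = 6 is a root, so (s − 6) is a factor; dividing leaves 49s^3 + 420s^2 + 479s − 420.
Then s = −15/7 is a root, so (7s + 15) is a factor; dividing leaves 7s^2 + 45s − 28.
The remaining quadratic factors as (s + 7)(7s − 4).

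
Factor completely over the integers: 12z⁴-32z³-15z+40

(3z-8)(4z³-5)

Group as (12z⁴-15z) + (-32z³+40) = 3z(4z³-5) - 8(4z³-5).
Both groups share the factor (4z³-5).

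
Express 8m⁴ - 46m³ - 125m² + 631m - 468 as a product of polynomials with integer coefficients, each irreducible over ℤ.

Among the possible rational roots, m = 13/2 is a root, so (2m - 13) is a factor; dividing leaves 4m³ + 3m² - 43m + 36.
Next, m = -4 is a root, giving the factor (m + 4) and quotient 4m² - 13m + 9.
The remaining quadratic factors as (m - 1)(4m - 9).

(2m - 13)(4m - 9)(m + 4)(m - 1)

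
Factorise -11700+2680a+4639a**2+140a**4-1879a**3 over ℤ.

(4a-9)(5a-13)(7a+10)(a-10)

By the rational root theorem, a = -10/7 is a root, so (7a+10) is a factor; dividing leaves 20a**3-297a**2+1087a-1170.
Then a = 10 is a root, giving the factor (a-10) and quotient 20a**2-97a+117.
The remaining quadratic factors as (5a-13)(4a-9).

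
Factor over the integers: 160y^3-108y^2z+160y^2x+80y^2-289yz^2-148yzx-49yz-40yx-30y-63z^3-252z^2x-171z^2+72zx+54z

Group: 5y(32y^2+36yz+32yx+16y+7z^2+28zx+19z-8x-6) - 9z(32y^2+36yz+32yx+16y+7z^2+28zx+19z-8x-6); both groups contain (32y^2+36yz+32yx+16y+7z^2+28zx+19z-8x-6), so (5y-9z) is a factor with cofactor 32y^2+36yz+32yx+16y+7z^2+28zx+19z-8x-6.
The cofactor groups again: 32y^2+36yz+32yx+16y+7z^2+28zx+19z-8x-6 = 8y(4y+z+4x+3) + (7z-2)(4y+z+4x+3); both groups contain (4y+z+4x+3), giving (8y+7z-2)(4y+z+4x+3).

(4y+z+4x+3)(5y-9z)(8y+7z-2)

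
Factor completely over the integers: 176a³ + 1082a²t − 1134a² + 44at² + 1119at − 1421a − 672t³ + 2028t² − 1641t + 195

Group: 2a(88a² + 13at + 93a − 56t² + 99t − 13) + (12t − 15)(88a² + 13at + 93a − 56t² + 99t − 13); both groups contain (88a² + 13at + 93a − 56t² + 99t − 13), so (2a + 12t − 15) is a factor with cofactor 88a² + 13at + 93a − 56t² + 99t − 13.
The cofactor groups again: 88a² + 13at + 93a − 56t² + 99t − 13 = 11a(8a + 7t − 1) + (−8t + 13)(8a + 7t − 1); both groups contain (8a + 7t − 1), giving (11a − 8t + 13)(8a + 7t − 1).

(11a − 8t + 13)(2a + 12t − 15)(8a + 7t − 1)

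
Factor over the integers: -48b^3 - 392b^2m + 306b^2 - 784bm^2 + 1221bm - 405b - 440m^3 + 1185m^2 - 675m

-(2b + 11m - 9)(3b + 5m)(8b + 8m - 15)

Group: 2b(-24b^2 - 64bm + 45b - 40m^2 + 75m) + (11m - 9)(-24b^2 - 64bm + 45b - 40m^2 + 75m); both groups contain (-24b^2 - 64bm + 45b - 40m^2 + 75m), so (2b + 11m - 9) is a factor with cofactor -24b^2 - 64bm + 45b - 40m^2 + 75m.
The cofactor groups again: -24b^2 - 64bm + 45b - 40m^2 + 75m = -8b(3b + 5m) + (-8m + 15)(3b + 5m); both groups contain (3b + 5m), giving -(8b + 8m - 15)(3b + 5m).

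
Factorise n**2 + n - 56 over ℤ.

Two integers with product -56 and sum 1 are -7 and 8.

(n + 8)(n - 7)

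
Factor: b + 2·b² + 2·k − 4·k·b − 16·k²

Group: −2·k·(8·k − 2·b − 1) − b·(8·k − 2·b − 1); both groups contain (8·k − 2·b − 1).

−(8·k − 2·b − 1)·(2·k + b)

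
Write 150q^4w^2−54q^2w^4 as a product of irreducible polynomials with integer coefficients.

Every term has a factor of 6q^2w^2. Then 25q^2−9w^2 = (5q)² − (3w)².

6q^2w^2(5q+3w)(5q−3w)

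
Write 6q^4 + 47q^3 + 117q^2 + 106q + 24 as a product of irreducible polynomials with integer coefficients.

Testing divisors of the constant over divisors of the leading coefficient, q = −1/3 is a root, giving the factor (3q + 1) and quotient 2q^3 + 15q^2 + 34q + 24.
Continuing, q = −3/2 is a root, so (2q + 3) divides it; the quotient is q^2 + 6q + 8.
The remaining quadratic factors as (q + 2)(q + 4).

(2q + 3)(3q + 1)(q + 2)(q + 4)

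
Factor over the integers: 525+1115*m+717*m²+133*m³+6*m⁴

Trying the rational-root candidates, m = −15 is a root, so (m+15) divides it; the quotient is 6*m³+43*m²+72*m+35.
Next, m = −5 is a root, so (m+5) divides it; the quotient is 6*m²+13*m+7.
The remaining quadratic factors as (6*m+7)(m+1).

(6*m+7)*(m+1)*(m+15)*(m+5)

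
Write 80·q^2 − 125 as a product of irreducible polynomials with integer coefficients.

Factor out 5, leaving 16·q^2 − 25, which is a difference of two squares.

5·(4·q + 5)·(4·q − 5)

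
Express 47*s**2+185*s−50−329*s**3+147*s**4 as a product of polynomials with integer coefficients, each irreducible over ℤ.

Among the possible rational roots, s = 1 is a root, so (s−1) is a factor; dividing leaves 147*s**3−182*s**2−135*s+50.
Continuing, s = 2/7 is a root, so (7*s−2) divides it; the quotient is 21*s**2−20*s−25.
The remaining quadratic factors as (3*s−5)(7*s+5).

(3*s−5)*(7*s+5)*(7*s−2)*(s−1)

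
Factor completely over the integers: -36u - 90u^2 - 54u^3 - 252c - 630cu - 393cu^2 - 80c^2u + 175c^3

(5c + 6u + 6)(5c - 9u - 6)(7c + u)

Group: 5c(35c^2 - 58cu - 42c - 9u^2 - 6u) + (6u + 6)(35c^2 - 58cu - 42c - 9u^2 - 6u); both groups contain (35c^2 - 58cu - 42c - 9u^2 - 6u), so (5c + 6u + 6) is a factor with cofactor 35c^2 - 58cu - 42c - 9u^2 - 6u.
The cofactor groups again: 35c^2 - 58cu - 42c - 9u^2 - 6u = 7c(5c - 9u - 6) + u(5c - 9u - 6); both groups contain (5c - 9u - 6), giving (7c + u)(5c - 9u - 6).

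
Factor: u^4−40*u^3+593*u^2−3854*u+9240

Among the possible rational roots, u = 10 is a root, giving the factor (u−10) and quotient u^3−30*u^2+293*u−924.
Continuing, u = 7 is a root, so (u−7) is a factor; dividing leaves u^2−23*u+132.
The remaining quadratic factors as (u−12)(u−11).

(u−10)*(u−11)*(u−12)*(u−7)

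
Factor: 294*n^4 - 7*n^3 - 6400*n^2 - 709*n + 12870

By the rational root theorem, n = 10/7 is a root, giving the factor (7*n - 10) and quotient 42*n^3 + 59*n^2 - 830*n - 1287.
Then n = 9/2 is a root, so (2*n - 9) divides it; the quotient is 21*n^2 + 124*n + 143.
The remaining quadratic factors as (3*n + 13)(7*n + 11).

(2*n - 9)*(3*n + 13)*(7*n + 11)*(7*n - 10)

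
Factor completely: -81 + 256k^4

(4k)⁴ − (3)⁴ = ((4k)² − (3)²)((4k)² + (3)²); the first factor splits again, the second (16k^2 + 9) is irreducible.

(4k + 3)(4k - 3)(16k^2 + 9)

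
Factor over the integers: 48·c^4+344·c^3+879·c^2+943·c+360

(3·c+8)·(4·c+5)·(4·c+9)·(c+1)

Trying the rational-root candidates, c = −5/4 is a root, so (4·c+5) is a factor; dividing leaves 12·c^3+71·c^2+131·c+72.
Then c = −1 is a root, so (c+1) divides it; the quotient is 12·c^2+59·c+72.
The remaining quadratic factors as (4·c+9)(3·c+8).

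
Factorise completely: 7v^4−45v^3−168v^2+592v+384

By the rational root theorem, v = −4 is a root, so (v+4) is a factor; dividing leaves 7v^3−73v^2+124v+96.
Next, v = −4/7 is a root, so (7v+4) divides it; the quotient is v^2−11v+24.
The remaining quadratic factors as (v−3)(v−8).

(7v+4)(v+4)(v−3)(v−8)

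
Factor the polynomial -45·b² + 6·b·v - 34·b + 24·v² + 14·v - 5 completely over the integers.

Group: -5·b·(9·b + 6·v + 5) + (4·v - 1)·(9·b + 6·v + 5); both groups contain (9·b + 6·v + 5).

-(5·b - 4·v + 1)·(9·b + 6·v + 5)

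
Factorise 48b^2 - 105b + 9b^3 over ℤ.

Pull out the common factor 3b, then factor the remaining trinomial.

3b(3b - 5)(b + 7)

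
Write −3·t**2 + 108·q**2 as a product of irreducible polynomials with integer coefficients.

3·(6·q + t)·(6·q − t)

Pull out the common factor 3; 36·q**2 − t**2 is a difference of squares.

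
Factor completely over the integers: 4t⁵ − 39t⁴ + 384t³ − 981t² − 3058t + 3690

Testing divisors of the constant over divisors of the leading coefficient, t = 5 is a root, so (t − 5) divides it; the quotient is 4t⁴ − 19t³ + 289t² + 464t − 738.
Continuing, t = −9/4 is a root, so (4t + 9) is a factor; dividing leaves t³ − 7t² + 88t − 82.
Next, t = 1 is a root, giving the factor (t − 1) and quotient t² − 6t + 82.
The quadratic t² − 6t + 82 has discriminant −292 < 0 and is irreducible over ℤ.

(4t + 9)(t − 1)(t − 5)(t² − 6t + 82)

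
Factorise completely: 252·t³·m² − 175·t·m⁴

Every term has a factor of 7·t·m². Then 36·t² − 25·m² = (6·t)² − (5·m)².

7·m²·t·(6·t − 5·m)·(6·t + 5·m)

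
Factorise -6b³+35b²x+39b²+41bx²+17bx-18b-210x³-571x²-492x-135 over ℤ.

-(2b+5x+3)(3b-7x-9)(b-6x-5)

Group: 2b(-3b²+25bx+24b-42x²-89x-45) + (5x+3)(-3b²+25bx+24b-42x²-89x-45); both groups contain (-3b²+25bx+24b-42x²-89x-45), so (2b+5x+3) is a factor with cofactor -3b²+25bx+24b-42x²-89x-45.
The cofactor groups again: -3b²+25bx+24b-42x²-89x-45 = -b(3b-7x-9) + (6x+5)(3b-7x-9); both groups contain (3b-7x-9), giving -(b-6x-5)(3b-7x-9).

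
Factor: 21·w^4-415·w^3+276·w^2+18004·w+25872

(3·w+14)·(7·w+11)·(w-12)·(w-14)

Testing divisors of the constant over divisors of the leading coefficient, w = -11/7 is a root, giving the factor (7·w+11) and quotient 3·w^3-64·w^2+140·w+2352.
Next, w = 12 is a root, giving the factor (w-12) and quotient 3·w^2-28·w-196.
The remaining quadratic factors as (w-14)(3·w+14).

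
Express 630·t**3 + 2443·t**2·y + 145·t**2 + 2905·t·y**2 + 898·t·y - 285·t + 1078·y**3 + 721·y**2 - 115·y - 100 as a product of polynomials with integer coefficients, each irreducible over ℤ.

(10·t + 11·y + 5)·(7·t + 14·y - 5)·(9·t + 7·y + 4)

Group: 10·t·(63·t**2 + 175·t·y - 17·t + 98·y**2 + 21·y - 20) + (11·y + 5)·(63·t**2 + 175·t·y - 17·t + 98·y**2 + 21·y - 20); both groups contain (63·t**2 + 175·t·y - 17·t + 98·y**2 + 21·y - 20), so (10·t + 11·y + 5) is a factor with cofactor 63·t**2 + 175·t·y - 17·t + 98·y**2 + 21·y - 20.
The cofactor groups again: 63·t**2 + 175·t·y - 17·t + 98·y**2 + 21·y - 20 = 7·t·(9·t + 7·y + 4) + (14·y - 5)·(9·t + 7·y + 4); both groups contain (9·t + 7·y + 4), giving (7·t + 14·y - 5)·(9·t + 7·y + 4).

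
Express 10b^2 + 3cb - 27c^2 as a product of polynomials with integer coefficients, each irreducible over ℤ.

Group: -3c(9c + 5b) + 2b(9c + 5b); both groups contain (9c + 5b).

-(3c - 2b)(9c + 5b)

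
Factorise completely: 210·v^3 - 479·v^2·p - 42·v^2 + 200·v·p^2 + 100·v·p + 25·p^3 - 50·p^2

(3·v - 5·p)·(7·v - 5·p)·(10·v + p - 2)

Group: 3·v·(70·v^2 - 43·v·p - 14·v - 5·p^2 + 10·p) - 5·p·(70·v^2 - 43·v·p - 14·v - 5·p^2 + 10·p); both groups contain (70·v^2 - 43·v·p - 14·v - 5·p^2 + 10·p), so (3·v - 5·p) is a factor with cofactor 70·v^2 - 43·v·p - 14·v - 5·p^2 + 10·p.
The cofactor groups again: 70·v^2 - 43·v·p - 14·v - 5·p^2 + 10·p = 10·v·(7·v - 5·p) + (p - 2)·(7·v - 5·p); both groups contain (7·v - 5·p), giving (10·v + p - 2)·(7·v - 5·p).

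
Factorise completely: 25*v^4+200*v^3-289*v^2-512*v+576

By the rational root theorem, v = -9 is a root, so (v+9) divides it; the quotient is 25*v^3-25*v^2-64*v+64.
Then v = 8/5 is a root, so (5*v-8) is a factor; dividing leaves 5*v^2+3*v-8.
The remaining quadratic factors as (5*v+8)(v-1).

(5*v+8)*(5*v-8)*(v+9)*(v-1)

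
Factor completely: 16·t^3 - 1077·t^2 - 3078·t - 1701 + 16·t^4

By the rational root theorem, t = -3/4 is a root, so (4·t + 3) is a factor; dividing leaves 4·t^3 + t^2 - 270·t - 567.
Next, t = -7 is a root, so (t + 7) is a factor; dividing leaves 4·t^2 - 27·t - 81.
The remaining quadratic factors as (t - 9)(4·t + 9).

(4·t + 3)·(4·t + 9)·(t + 7)·(t - 9)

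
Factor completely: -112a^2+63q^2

Factor out 7, leaving 9q^2-16a^2, which is a difference of two squares.

7(3q-4a)(3q+4a)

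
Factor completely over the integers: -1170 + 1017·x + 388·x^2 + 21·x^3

(3·x + 13)·(7·x - 6)·(x + 15)

Testing divisors of the constant over divisors of the leading coefficient, x = -13/3 is a root, so (3·x + 13) divides it; the quotient is 7·x^2 + 99·x - 90.
The remaining quadratic factors as (x + 15)(7·x - 6).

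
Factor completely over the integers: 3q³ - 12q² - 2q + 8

Group as (3q³ - 2q) + (-12q² + 8) = q(3q² - 2) - 4(3q² - 2).
Both groups share the factor (3q² - 2).

(q - 4)(3q² - 2)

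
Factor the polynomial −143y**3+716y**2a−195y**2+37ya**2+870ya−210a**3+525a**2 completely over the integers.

−(y−5a)(11y−6a+15)(13y+7a)

Group: 11y(−13y**2+58ya+35a**2) + (−6a+15)(−13y**2+58ya+35a**2); both groups contain (−13y**2+58ya+35a**2), so (11y−6a+15) is a factor with cofactor −13y**2+58ya+35a**2.
The cofactor groups again: −13y**2+58ya+35a**2 = −13y(y−5a) − 7a(y−5a); both groups contain (y−5a), giving −(13y+7a)(y−5a).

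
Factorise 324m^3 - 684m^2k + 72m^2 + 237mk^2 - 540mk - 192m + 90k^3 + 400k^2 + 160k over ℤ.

Group: 6m(54m^2 - 33mk + 48m - 10k^2 - 40k) + (-9k - 4)(54m^2 - 33mk + 48m - 10k^2 - 40k); both groups contain (54m^2 - 33mk + 48m - 10k^2 - 40k), so (6m - 9k - 4) is a factor with cofactor 54m^2 - 33mk + 48m - 10k^2 - 40k.
The cofactor groups again: 54m^2 - 33mk + 48m - 10k^2 - 40k = 6m(9m + 2k + 8) - 5k(9m + 2k + 8); both groups contain (9m + 2k + 8), giving (6m - 5k)(9m + 2k + 8).

(6m - 5k)(6m - 9k - 4)(9m + 2k + 8)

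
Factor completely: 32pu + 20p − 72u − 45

(4p − 9)(8u + 5)

Group as (32pu + 20p) + (−72u − 45) = 4p(8u + 5) − 9(8u + 5).
Both groups share the factor (8u + 5).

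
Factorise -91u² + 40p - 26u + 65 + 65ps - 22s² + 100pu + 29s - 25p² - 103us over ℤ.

Group: -5p(5p - 13u - 11s - 13) + (7u + 2s - 5)(5p - 13u - 11s - 13); both groups contain (5p - 13u - 11s - 13).

-(5p - 13u - 11s - 13)(5p - 7u - 2s + 5)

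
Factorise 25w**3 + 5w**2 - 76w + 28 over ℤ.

By the rational root theorem, w = 7/5 is a root, so (5w - 7) is a factor; dividing leaves 5w**2 + 8w - 4.
The remaining quadratic factors as (w + 2)(5w - 2).

(5w - 2)(5w - 7)(w + 2)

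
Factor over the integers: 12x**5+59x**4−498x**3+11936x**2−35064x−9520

(3x−10)(4x+1)(x+14)(x**2−6x+68)

Testing divisors of the constant over divisors of the leading coefficient, x = −14 is a root, giving the factor (x+14) and quotient 12x**4−109x**3+1028x**2−2456x−680.
Continuing, x = −1/4 is a root, so (4x+1) divides it; the quotient is 3x**3−28x**2+264x−680.
Next, x = 10/3 is a root, giving the factor (3x−10) and quotient x**2−6x+68.
The quadratic x**2−6x+68 has discriminant −236 < 0 and is irreducible over ℤ.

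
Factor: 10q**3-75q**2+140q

Pull out the common factor 5q, then factor the remaining trinomial.

5q(2q-7)(q-4)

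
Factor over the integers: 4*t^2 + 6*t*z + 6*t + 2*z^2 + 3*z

Group: 2*t*(2*t + z) + (2*z + 3)*(2*t + z); both groups contain (2*t + z).

(2*t + 2*z + 3)*(2*t + z)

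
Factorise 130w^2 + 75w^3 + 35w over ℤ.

5w(3w + 1)(5w + 7)

Pull out the common factor 5w, then factor the remaining trinomial.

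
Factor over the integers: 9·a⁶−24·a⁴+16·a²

a²·(3·a²−4)²

Pull out the common factor a², leaving 9·a⁴−24·a²+16.
Recognize a perfect-square trinomial with the parts 4 and 3·a².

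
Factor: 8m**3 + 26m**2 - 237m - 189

Among the possible rational roots, m = 9/2 is a root, so (2m - 9) is a factor; dividing leaves 4m**2 + 31m + 21.
The remaining quadratic factors as (m + 7)(4m + 3).

(2m - 9)(4m + 3)(m + 7)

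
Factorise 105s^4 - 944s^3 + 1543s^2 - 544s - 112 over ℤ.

Among the possible rational roots, s = 4/3 is a root, so (3s - 4) is a factor; dividing leaves 35s^3 - 268s^2 + 157s + 28.
Continuing, s = -1/7 is a root, so (7s + 1) divides it; the quotient is 5s^2 - 39s + 28.
The remaining quadratic factors as (5s - 4)(s - 7).

(3s - 4)(5s - 4)(7s + 1)(s - 7)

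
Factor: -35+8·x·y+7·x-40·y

Group as (8·x·y+7·x) + (-40·y-35) = x·(8·y+7) - 5·(8·y+7).
Both groups share the factor (8·y+7).

(8·y+7)·(x-5)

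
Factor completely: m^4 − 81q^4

(m + 3q)(m − 3q)(m^2 + 9q^2)

Write as (m^2)² − (9q^2)², then factor m^2 − 9q^2 once more.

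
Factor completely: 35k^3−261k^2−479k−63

(5k+7)(7k+1)(k−9)

By the rational root theorem, k = 9 is a root, giving the factor (k−9) and quotient 35k^2+54k+7.
The remaining quadratic factors as (7k+1)(5k+7).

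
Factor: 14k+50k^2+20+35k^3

Group as (35k^3+14k) + (50k^2+20) = 7k(5k^2+2) + 10(5k^2+2).
Both groups share the factor (5k^2+2).

(7k+10)(5k^2+2)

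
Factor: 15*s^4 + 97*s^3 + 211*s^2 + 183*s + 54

Trying the rational-root candidates, s = -3 is a root, so (s + 3) divides it; the quotient is 15*s^3 + 52*s^2 + 55*s + 18.
Then s = -1 is a root, giving the factor (s + 1) and quotient 15*s^2 + 37*s + 18.
The remaining quadratic factors as (5*s + 9)(3*s + 2).

(3*s + 2)*(5*s + 9)*(s + 1)*(s + 3)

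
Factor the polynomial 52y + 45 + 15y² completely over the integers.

Need a pair with product 15·45 = 675 and sum 52: that's 27 and 25.
Split the middle term: 15y² + 27y + 25y + 45 = 3y(5y + 9) + 5(5y + 9).

(3y + 5)(5y + 9)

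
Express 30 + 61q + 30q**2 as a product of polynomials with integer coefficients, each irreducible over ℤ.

Need a pair with product 30·30 = 900 and sum 61: that's 36 and 25.
Split the middle term: 30q**2 + 36q + 25q + 30 = 6q(5q + 6) + 5(5q + 6).

(5q + 6)(6q + 5)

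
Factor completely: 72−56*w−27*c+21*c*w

(3*c−8)*(7*w−9)

Group as (21*c*w−27*c) + (−56*w+72) = 3*c*(7*w−9) − 8*(7*w−9).
Both groups share the factor (7*w−9).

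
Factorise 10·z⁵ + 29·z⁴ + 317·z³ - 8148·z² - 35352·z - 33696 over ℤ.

(2·z + 3)·(5·z + 12)·(z - 9)·(z² + 8·z + 104)

Among the possible rational roots, z = 9 is a root, so (z - 9) is a factor; dividing leaves 10·z⁴ + 119·z³ + 1388·z² + 4344·z + 3744.
Next, z = -12/5 is a root, giving the factor (5·z + 12) and quotient 2·z³ + 19·z² + 232·z + 312.
Continuing, z = -3/2 is a root, giving the factor (2·z + 3) and quotient z² + 8·z + 104.
The quadratic z² + 8·z + 104 has discriminant -352 < 0 and is irreducible over ℤ.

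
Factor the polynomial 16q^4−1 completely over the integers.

(2q)⁴ − (1)⁴ = ((2q)² − (1)²)((2q)² + (1)²); the first factor splits again, the second (4q^2+1) is irreducible.

(2q+1)(2q−1)(4q^2+1)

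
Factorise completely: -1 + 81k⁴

(3k + 1)(3k - 1)(9k² + 1)

Difference of squares twice: with A = 3k and B = 1, A⁴ − B⁴ = (A² − B²)(A² + B²), and A² − B² factors again.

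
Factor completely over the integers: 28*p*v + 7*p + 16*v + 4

Group as (28*p*v + 7*p) + (16*v + 4) = 7*p*(4*v + 1) + 4*(4*v + 1).
Both groups share the factor (4*v + 1).

(4*v + 1)*(7*p + 4)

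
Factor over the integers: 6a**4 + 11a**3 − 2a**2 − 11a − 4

(2a + 1)(3a + 4)(a + 1)(a − 1)

Trying the rational-root candidates, a = −4/3 is a root, so (3a + 4) divides it; the quotient is 2a**3 + a**2 − 2a − 1.
Next, a = 1 is a root, so (a − 1) is a factor; dividing leaves 2a**2 + 3a + 1.
The remaining quadratic factors as (a + 1)(2a + 1).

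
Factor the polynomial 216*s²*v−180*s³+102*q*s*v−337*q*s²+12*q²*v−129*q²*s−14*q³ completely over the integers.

−(2*q+9*s)*(7*q+5*s−6*v)*(q+4*s)

Group: 2*q*(−7*q²−33*q*s+6*q*v−20*s²+24*s*v) + 9*s*(−7*q²−33*q*s+6*q*v−20*s²+24*s*v); both groups contain (−7*q²−33*q*s+6*q*v−20*s²+24*s*v), so (2*q+9*s) is a factor with cofactor −7*q²−33*q*s+6*q*v−20*s²+24*s*v.
The cofactor groups again: −7*q²−33*q*s+6*q*v−20*s²+24*s*v = −q*(7*q+5*s−6*v) − 4*s*(7*q+5*s−6*v); both groups contain (7*q+5*s−6*v), giving −(q+4*s)*(7*q+5*s−6*v).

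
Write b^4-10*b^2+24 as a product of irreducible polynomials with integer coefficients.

(b+2)*(b-2)*(b^2-6)

Substitute u = b^2 to get a quadratic in u, then factor.
b^2-4 is a difference of squares.
b^2-6 is irreducible over ℤ (6 is not a perfect square).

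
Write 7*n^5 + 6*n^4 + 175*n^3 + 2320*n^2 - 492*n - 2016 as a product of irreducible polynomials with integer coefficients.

By the rational root theorem, n = 1 is a root, so (n - 1) is a factor; dividing leaves 7*n^4 + 13*n^3 + 188*n^2 + 2508*n + 2016.
Next, n = -6/7 is a root, so (7*n + 6) is a factor; dividing leaves n^3 + n^2 + 26*n + 336.
Continuing, n = -6 is a root, so (n + 6) divides it; the quotient is n^2 - 5*n + 56.
The quadratic n^2 - 5*n + 56 has discriminant -199 < 0 and is irreducible over ℤ.

(7*n + 6)*(n + 6)*(n - 1)*(n^2 - 5*n + 56)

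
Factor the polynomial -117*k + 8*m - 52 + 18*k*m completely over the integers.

(2*m - 13)*(9*k + 4)

Group as (18*k*m - 117*k) + (8*m - 52) = 9*k*(2*m - 13) + 4*(2*m - 13).
Both groups share the factor (2*m - 13).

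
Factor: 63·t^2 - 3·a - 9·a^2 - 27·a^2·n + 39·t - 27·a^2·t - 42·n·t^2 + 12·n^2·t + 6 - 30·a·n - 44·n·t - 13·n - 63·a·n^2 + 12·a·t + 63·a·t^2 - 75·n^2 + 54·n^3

-(3·a + 9·n - 7·t - 2)·(3·a - 2·n + 3)·(3·n + 3·t + 1)

Group: 3·a·(-9·a·n - 9·a·t - 3·a - 27·n^2 - 6·n·t - 3·n + 21·t^2 + 13·t + 2) + (-2·n + 3)·(-9·a·n - 9·a·t - 3·a - 27·n^2 - 6·n·t - 3·n + 21·t^2 + 13·t + 2); both groups contain (-9·a·n - 9·a·t - 3·a - 27·n^2 - 6·n·t - 3·n + 21·t^2 + 13·t + 2), so (3·a - 2·n + 3) is a factor with cofactor -9·a·n - 9·a·t - 3·a - 27·n^2 - 6·n·t - 3·n + 21·t^2 + 13·t + 2.
The cofactor groups again: -9·a·n - 9·a·t - 3·a - 27·n^2 - 6·n·t - 3·n + 21·t^2 + 13·t + 2 = -3·a·(3·n + 3·t + 1) + (-9·n + 7·t + 2)·(3·n + 3·t + 1); both groups contain (3·n + 3·t + 1), giving -(3·a + 9·n - 7·t - 2)·(3·n + 3·t + 1).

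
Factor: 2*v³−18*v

Every term has a factor of 2*v. Then v²−9 = (v)² − (3)².

2*v*(v+3)*(v−3)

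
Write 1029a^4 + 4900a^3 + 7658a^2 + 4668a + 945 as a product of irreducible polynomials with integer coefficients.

(3a + 7)(7a + 3)(7a + 5)(7a + 9)

Among the possible rational roots, a = -9/7 is a root, giving the factor (7a + 9) and quotient 147a^3 + 511a^2 + 437a + 105.
Next, a = -5/7 is a root, so (7a + 5) is a factor; dividing leaves 21a^2 + 58a + 21.
The remaining quadratic factors as (7a + 3)(3a + 7).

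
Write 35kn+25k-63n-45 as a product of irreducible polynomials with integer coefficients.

Group as (35kn+25k) + (-63n-45) = 5k(7n+5) - 9(7n+5).
Both groups share the factor (7n+5).

(5k-9)(7n+5)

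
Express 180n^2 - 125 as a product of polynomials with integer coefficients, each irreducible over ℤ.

5(6n + 5)(6n - 5)

Every term has a factor of 5. Then 36n^2 - 25 = (6n)² − (5)².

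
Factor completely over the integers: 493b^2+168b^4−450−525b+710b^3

Trying the rational-root candidates, b = −5/4 is a root, giving the factor (4b+5) and quotient 42b^3+125b^2−33b−90.
Then b = 6/7 is a root, so (7b−6) divides it; the quotient is 6b^2+23b+15.
The remaining quadratic factors as (6b+5)(b+3).

(4b+5)(6b+5)(7b−6)(b+3)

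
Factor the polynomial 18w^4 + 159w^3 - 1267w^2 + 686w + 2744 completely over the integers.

(3w - 7)(6w + 7)(w + 14)(w - 4)

Testing divisors of the constant over divisors of the leading coefficient, w = 4 is a root, so (w - 4) divides it; the quotient is 18w^3 + 231w^2 - 343w - 686.
Next, w = 7/3 is a root, so (3w - 7) divides it; the quotient is 6w^2 + 91w + 98.
The remaining quadratic factors as (w + 14)(6w + 7).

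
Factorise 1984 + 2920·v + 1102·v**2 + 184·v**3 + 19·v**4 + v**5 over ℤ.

Among the possible rational roots, v = -4 is a root, so (v + 4) divides it; the quotient is v**4 + 15·v**3 + 124·v**2 + 606·v + 496.
Then v = -1 is a root, so (v + 1) is a factor; dividing leaves v**3 + 14·v**2 + 110·v + 496.
Next, v = -8 is a root, so (v + 8) divides it; the quotient is v**2 + 6·v + 62.
The quadratic v**2 + 6·v + 62 has discriminant -212 < 0 and is irreducible over ℤ.

(v + 1)·(v + 4)·(v + 8)·(v**2 + 6·v + 62)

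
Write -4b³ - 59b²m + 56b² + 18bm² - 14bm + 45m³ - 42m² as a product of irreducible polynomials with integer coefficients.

-(4b + 3m)(b + 15m - 14)(b - m)

Group: 4b(-b² - 14bm + 14b + 15m² - 14m) + 3m(-b² - 14bm + 14b + 15m² - 14m); both groups contain (-b² - 14bm + 14b + 15m² - 14m), so (4b + 3m) is a factor with cofactor -b² - 14bm + 14b + 15m² - 14m.
The cofactor groups again: -b² - 14bm + 14b + 15m² - 14m = -b(b - m) + (-15m + 14)(b - m); both groups contain (b - m), giving -(b + 15m - 14)(b - m).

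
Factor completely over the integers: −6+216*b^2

Factor out 6, leaving 36*b^2−1, which is a difference of two squares.

6*(6*b+1)*(6*b−1)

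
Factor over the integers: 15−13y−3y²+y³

(y+3)(y−1)(y−5)

Among the possible rational roots, y = 1 is a root, so (y−1) is a factor; dividing leaves y²−2y−15.
The remaining quadratic factors as (y+3)(y−5).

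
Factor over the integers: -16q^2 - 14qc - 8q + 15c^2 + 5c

-(8q - 5c)(2q + 3c + 1)

Group: -2q(8q - 5c) + (-3c - 1)(8q - 5c); both groups contain (8q - 5c).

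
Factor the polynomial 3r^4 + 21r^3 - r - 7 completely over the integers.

(r + 7)(3r^3 - 1)

Group as (3r^4 - r) + (21r^3 - 7) = r(3r^3 - 1) + 7(3r^3 - 1).
Both groups share the factor (3r^3 - 1).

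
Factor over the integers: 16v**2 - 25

Need a pair with product 16·(-25) = -400 and sum 0: that's -20 and 20.
Split the middle term: 16v**2 - 20v + 20v - 25 = 4v(4v - 5) + 5(4v - 5).

(4v + 5)(4v - 5)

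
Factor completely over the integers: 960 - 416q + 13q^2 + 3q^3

Testing divisors of the constant over divisors of the leading coefficient, q = 8/3 is a root, so (3q - 8) divides it; the quotient is q^2 + 7q - 120.
The remaining quadratic factors as (q - 8)(q + 15).

(3q - 8)(q + 15)(q - 8)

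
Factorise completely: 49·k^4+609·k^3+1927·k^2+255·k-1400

(7·k+8)·(7·k-5)·(k+5)·(k+7)

Among the possible rational roots, k = -8/7 is a root, so (7·k+8) is a factor; dividing leaves 7·k^3+79·k^2+185·k-175.
Next, k = -5 is a root, so (k+5) divides it; the quotient is 7·k^2+44·k-35.
The remaining quadratic factors as (7·k-5)(k+7).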